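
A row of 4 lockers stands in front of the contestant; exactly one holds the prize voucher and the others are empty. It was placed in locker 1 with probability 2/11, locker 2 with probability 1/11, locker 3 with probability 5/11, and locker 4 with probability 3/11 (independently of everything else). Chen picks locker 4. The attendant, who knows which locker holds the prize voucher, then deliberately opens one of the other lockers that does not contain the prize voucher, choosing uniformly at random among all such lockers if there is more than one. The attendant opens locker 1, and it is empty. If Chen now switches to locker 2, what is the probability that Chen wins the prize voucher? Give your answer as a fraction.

1/8

Condition on the true location of the prize voucher.
If it is in locker 1 (prior 2/11): the attendant opened locker 1, so this case is ruled out; weight (2/11)·0 = 0.
If it is in locker 2 (prior 1/11): the attendant has 2 equally likely choices, so probability 1/2; weight (1/11)·(1/2) = 1/22.
If it is in locker 3 (prior 5/11): the attendant has 2 equally likely choices, so probability 1/2; weight (5/11)·(1/2) = 5/22.
If it is in locker 4 (prior 3/11): the attendant has 3 equally likely choices, so probability 1/3; weight (3/11)·(1/3) = 1/11.
The weights sum to 4/11.
So P(the prize voucher in locker 2 | the attendant opened locker 1) = (1/22) / (4/11) = 1/8.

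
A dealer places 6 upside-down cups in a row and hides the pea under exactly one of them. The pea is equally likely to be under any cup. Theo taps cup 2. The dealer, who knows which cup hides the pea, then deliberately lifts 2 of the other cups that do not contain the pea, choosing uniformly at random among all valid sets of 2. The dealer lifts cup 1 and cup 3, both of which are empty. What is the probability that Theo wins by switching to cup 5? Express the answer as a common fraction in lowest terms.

5/18

Consider each possible location of the pea in turn.
If it is under either of cups 1 and 3 (prior 1/6 each): that cup was opened and seen not to hold the prize — ruled out; weight (1/6)·0 = 0 each.
If it is under cup 2 (prior 1/6): the dealer has 10 equally likely choices, so probability 1/10; weight (1/6)·(1/10) = 1/60.
If it is under any of cups 4, 5, and 6 (prior 1/6 each): the dealer has 6 equally likely choices, so probability 1/6; weight (1/6)·(1/6) = 1/36 each.
The weights sum to 1/10.
So P(the pea under cup 5 | the dealer opened cup 1 and cup 3) = (1/36) / (1/10) = 5/18.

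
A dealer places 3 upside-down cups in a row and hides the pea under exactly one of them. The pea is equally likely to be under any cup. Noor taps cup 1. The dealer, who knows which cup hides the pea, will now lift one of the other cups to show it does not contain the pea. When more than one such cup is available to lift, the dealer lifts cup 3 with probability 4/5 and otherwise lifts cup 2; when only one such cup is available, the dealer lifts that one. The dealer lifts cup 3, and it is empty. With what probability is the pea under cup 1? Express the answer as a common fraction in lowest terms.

4/9

Consider each possible location of the pea in turn.
If it is under cup 1 (prior 1/3): cup 3 is available, opened with probability 4/5; weight (1/3)·(4/5) = 4/15.
If it is under cup 2 (prior 1/3): only cup 3 is available, probability 1; weight (1/3)·1 = 1/3.
If it is under cup 3 (prior 1/3): the dealer opened cup 3, so this case is ruled out; weight (1/3)·0 = 0.
The weights sum to 3/5.
So P(the pea under cup 1 | the dealer opened cup 3) = (4/15) / (3/5) = 4/9.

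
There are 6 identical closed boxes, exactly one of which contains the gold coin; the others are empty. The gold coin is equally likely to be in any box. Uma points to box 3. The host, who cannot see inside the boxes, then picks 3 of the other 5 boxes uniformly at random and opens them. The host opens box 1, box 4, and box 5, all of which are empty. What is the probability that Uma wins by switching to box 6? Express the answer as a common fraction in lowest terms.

1/3

Consider each possible location of the gold coin in turn.
If it is in any of boxes 1, 4, and 5 (prior 1/6 each): that box was opened and seen not to hold the prize — ruled out; weight (1/6)·0 = 0 each.
If it is in any of boxes 2, 3, and 6 (prior 1/6 each): the host picks exactly this set with probability 1/10 regardless, and none is the prize; weight (1/6)·(1/10) = 1/60 each.
The weights sum to 1/20.
So P(the gold coin in box 6 | the host opened box 1, box 4, and box 5) = (1/60) / (1/20) = 1/3.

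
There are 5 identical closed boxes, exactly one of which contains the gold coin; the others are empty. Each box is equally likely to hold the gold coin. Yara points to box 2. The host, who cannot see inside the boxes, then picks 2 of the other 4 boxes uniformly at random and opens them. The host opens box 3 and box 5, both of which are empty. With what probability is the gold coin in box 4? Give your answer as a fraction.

1/3

Consider each possible location of the gold coin in turn.
If it is in any of boxes 1, 2, and 4 (prior 1/5 each): the host picks exactly this set with probability 1/6 regardless, and none is the prize; weight (1/5)·(1/6) = 1/30 each.
If it is in either of boxes 3 and 5 (prior 1/5 each): that box was opened and seen not to hold the prize — ruled out; weight (1/5)·0 = 0 each.
The weights sum to 1/10.
So P(the gold coin in box 4 | the host opened box 3 and box 5) = (1/30) / (1/10) = 1/3.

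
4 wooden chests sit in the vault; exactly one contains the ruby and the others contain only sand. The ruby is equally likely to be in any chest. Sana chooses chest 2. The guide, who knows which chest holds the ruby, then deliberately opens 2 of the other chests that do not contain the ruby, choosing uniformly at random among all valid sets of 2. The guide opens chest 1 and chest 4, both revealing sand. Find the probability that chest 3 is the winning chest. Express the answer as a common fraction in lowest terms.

Apply Bayes' rule, conditioning on where the ruby actually is.
If it is in either of chests 1 and 4 (prior 1/4 each): that chest was opened and seen not to hold the prize — ruled out; weight (1/4)·0 = 0 each.
If it is in chest 2 (prior 1/4): the guide has 3 equally likely choices, so probability 1/3; weight (1/4)·(1/3) = 1/12.
If it is in chest 3 (prior 1/4): the guide has no choice, probability 1; weight (1/4)·1 = 1/4.
The weights sum to 1/3.
So P(the ruby in chest 3 | the guide opened chest 1 and chest 4) = (1/4) / (1/3) = 3/4.

3/4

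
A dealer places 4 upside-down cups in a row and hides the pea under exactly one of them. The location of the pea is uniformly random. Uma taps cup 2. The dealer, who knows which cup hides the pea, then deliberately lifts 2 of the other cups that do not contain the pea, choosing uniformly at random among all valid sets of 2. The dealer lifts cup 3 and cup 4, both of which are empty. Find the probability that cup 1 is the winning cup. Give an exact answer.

3/4

Condition on the true location of the pea.
If it is under cup 1 (prior 1/4): the dealer has no choice, probability 1; weight (1/4)·1 = 1/4.
If it is under cup 2 (prior 1/4): the dealer has 3 equally likely choices, so probability 1/3; weight (1/4)·(1/3) = 1/12.
If it is under either of cups 3 and 4 (prior 1/4 each): that cup was opened and seen not to hold the prize — ruled out; weight (1/4)·0 = 0 each.
The weights sum to 1/3.
So P(the pea under cup 1 | the dealer opened cup 3 and cup 4) = (1/4) / (1/3) = 3/4.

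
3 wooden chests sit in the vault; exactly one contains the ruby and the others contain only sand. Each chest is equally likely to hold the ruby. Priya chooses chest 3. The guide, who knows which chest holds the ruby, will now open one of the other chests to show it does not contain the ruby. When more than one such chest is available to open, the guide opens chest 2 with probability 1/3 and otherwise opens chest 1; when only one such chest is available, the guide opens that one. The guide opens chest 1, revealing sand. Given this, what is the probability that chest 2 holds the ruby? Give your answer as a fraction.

3/5

Consider each possible location of the ruby in turn.
If it is in chest 1 (prior 1/3): the guide opened chest 1, so this case is ruled out; weight (1/3)·0 = 0.
If it is in chest 2 (prior 1/3): only chest 1 is available, probability 1; weight (1/3)·1 = 1/3.
If it is in chest 3 (prior 1/3): chest 2 is available but not opened, probability 2/3; weight (1/3)·(2/3) = 2/9.
The weights sum to 5/9.
So P(the ruby in chest 2 | the guide opened chest 1) = (1/3) / (5/9) = 3/5.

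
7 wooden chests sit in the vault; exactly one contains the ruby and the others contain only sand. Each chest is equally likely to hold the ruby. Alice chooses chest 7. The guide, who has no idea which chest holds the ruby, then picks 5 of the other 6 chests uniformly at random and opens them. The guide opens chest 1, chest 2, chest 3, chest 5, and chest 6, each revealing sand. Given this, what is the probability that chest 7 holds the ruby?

1/2

Because the guide chose which chests to open without knowing where the ruby is, the choice is independent of the prize location. Learning that none of the 5 opened chests holds the ruby simply rules out those 5 locations and leaves the remaining 2 chests still equally likely by symmetry.
So P(the ruby in chest 7) = 1/2.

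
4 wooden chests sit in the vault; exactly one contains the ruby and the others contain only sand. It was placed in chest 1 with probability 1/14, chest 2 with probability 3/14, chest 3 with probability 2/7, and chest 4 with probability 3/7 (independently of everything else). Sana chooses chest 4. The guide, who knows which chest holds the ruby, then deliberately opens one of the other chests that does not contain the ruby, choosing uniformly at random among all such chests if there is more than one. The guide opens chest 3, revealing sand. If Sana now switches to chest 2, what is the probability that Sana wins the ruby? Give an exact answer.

3/8

Condition on the true location of the ruby.
If it is in chest 1 (prior 1/14): the guide has 2 equally likely choices, so probability 1/2; weight (1/14)·(1/2) = 1/28.
If it is in chest 2 (prior 3/14): the guide has 2 equally likely choices, so probability 1/2; weight (3/14)·(1/2) = 3/28.
If it is in chest 3 (prior 2/7): the guide opened chest 3, so this case is ruled out; weight (2/7)·0 = 0.
If it is in chest 4 (prior 3/7): the guide has 3 equally likely choices, so probability 1/3; weight (3/7)·(1/3) = 1/7.
The weights sum to 2/7.
So P(the ruby in chest 2 | the guide opened chest 3) = (3/28) / (2/7) = 3/8.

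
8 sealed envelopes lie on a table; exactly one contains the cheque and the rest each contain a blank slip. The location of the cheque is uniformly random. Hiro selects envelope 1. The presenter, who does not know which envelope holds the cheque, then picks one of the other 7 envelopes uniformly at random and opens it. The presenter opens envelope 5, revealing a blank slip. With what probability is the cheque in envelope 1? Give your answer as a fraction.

1/7

Apply Bayes' rule, conditioning on where the cheque actually is.
If it is in any of envelopes 1, 2, 3, 4, 6, 7, and 8 (prior 1/8 each): the presenter picks envelope 5 with probability 1/7 regardless, and it is not the prize; weight (1/8)·(1/7) = 1/56 each.
If it is in envelope 5 (prior 1/8): the presenter opened envelope 5, so this case is ruled out; weight (1/8)·0 = 0.
The weights sum to 1/8.
So P(the cheque in envelope 1 | the presenter opened envelope 5) = (1/56) / (1/8) = 1/7.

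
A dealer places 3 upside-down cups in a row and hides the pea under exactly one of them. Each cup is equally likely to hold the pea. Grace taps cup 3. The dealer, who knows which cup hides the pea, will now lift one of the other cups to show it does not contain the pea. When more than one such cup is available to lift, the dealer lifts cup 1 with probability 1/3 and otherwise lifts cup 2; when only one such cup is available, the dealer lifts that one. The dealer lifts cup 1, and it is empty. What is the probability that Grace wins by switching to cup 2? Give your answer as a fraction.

Condition on the true location of the pea.
If it is under cup 1 (prior 1/3): the dealer opened cup 1, so this case is ruled out; weight (1/3)·0 = 0.
If it is under cup 2 (prior 1/3): only cup 1 is available, probability 1; weight (1/3)·1 = 1/3.
If it is under cup 3 (prior 1/3): cup 1 is available, opened with probability 1/3; weight (1/3)·(1/3) = 1/9.
The weights sum to 4/9.
So P(the pea under cup 2 | the dealer opened cup 1) = (1/3) / (4/9) = 3/4.

3/4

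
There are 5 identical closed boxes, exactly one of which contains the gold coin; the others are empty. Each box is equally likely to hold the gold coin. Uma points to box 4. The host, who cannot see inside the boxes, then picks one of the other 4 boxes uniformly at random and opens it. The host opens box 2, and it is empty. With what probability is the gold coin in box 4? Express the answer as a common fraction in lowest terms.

Consider each possible location of the gold coin in turn.
If it is in any of boxes 1, 3, 4, and 5 (prior 1/5 each): the host picks box 2 with probability 1/4 regardless, and it is not the prize; weight (1/5)·(1/4) = 1/20 each.
If it is in box 2 (prior 1/5): the host opened box 2, so this case is ruled out; weight (1/5)·0 = 0.
The weights sum to 1/5.
So P(the gold coin in box 4 | the host opened box 2) = (1/20) / (1/5) = 1/4.

1/4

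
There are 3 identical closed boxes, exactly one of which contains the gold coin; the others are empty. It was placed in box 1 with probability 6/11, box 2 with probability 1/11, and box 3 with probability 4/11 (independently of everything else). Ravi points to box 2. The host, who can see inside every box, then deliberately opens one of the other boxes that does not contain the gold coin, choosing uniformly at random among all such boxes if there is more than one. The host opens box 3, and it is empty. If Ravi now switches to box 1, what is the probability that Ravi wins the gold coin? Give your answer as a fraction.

Consider each possible location of the gold coin in turn.
If it is in box 1 (prior 6/11): the host has no choice, probability 1; weight (6/11)·1 = 6/11.
If it is in box 2 (prior 1/11): the host has 2 equally likely choices, so probability 1/2; weight (1/11)·(1/2) = 1/22.
If it is in box 3 (prior 4/11): the host opened box 3, so this case is ruled out; weight (4/11)·0 = 0.
The weights sum to 13/22.
So P(the gold coin in box 1 | the host opened box 3) = (6/11) / (13/22) = 12/13.

12/13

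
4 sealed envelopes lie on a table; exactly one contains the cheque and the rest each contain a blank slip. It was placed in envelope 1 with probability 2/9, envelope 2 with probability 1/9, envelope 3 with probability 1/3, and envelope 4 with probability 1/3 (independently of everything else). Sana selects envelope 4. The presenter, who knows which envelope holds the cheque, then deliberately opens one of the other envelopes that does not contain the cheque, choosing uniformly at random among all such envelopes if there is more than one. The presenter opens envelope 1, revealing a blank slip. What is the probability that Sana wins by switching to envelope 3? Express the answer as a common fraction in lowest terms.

Apply Bayes' rule, conditioning on where the cheque actually is.
If it is in envelope 1 (prior 2/9): the presenter opened envelope 1, so this case is ruled out; weight (2/9)·0 = 0.
If it is in envelope 2 (prior 1/9): the presenter has 2 equally likely choices, so probability 1/2; weight (1/9)·(1/2) = 1/18.
If it is in envelope 3 (prior 1/3): the presenter has 2 equally likely choices, so probability 1/2; weight (1/3)·(1/2) = 1/6.
If it is in envelope 4 (prior 1/3): the presenter has 3 equally likely choices, so probability 1/3; weight (1/3)·(1/3) = 1/9.
The weights sum to 1/3.
So P(the cheque in envelope 3 | the presenter opened envelope 1) = (1/6) / (1/3) = 1/2.

1/2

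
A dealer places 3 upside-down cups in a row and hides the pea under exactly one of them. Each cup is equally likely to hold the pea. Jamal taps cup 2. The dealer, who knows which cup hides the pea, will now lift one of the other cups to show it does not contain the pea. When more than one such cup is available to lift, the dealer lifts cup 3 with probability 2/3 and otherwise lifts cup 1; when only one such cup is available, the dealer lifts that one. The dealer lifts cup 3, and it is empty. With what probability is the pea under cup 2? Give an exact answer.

Condition on the true location of the pea.
If it is under cup 1 (prior 1/3): only cup 3 is available, probability 1; weight (1/3)·1 = 1/3.
If it is under cup 2 (prior 1/3): cup 3 is available, opened with probability 2/3; weight (1/3)·(2/3) = 2/9.
If it is under cup 3 (prior 1/3): the dealer opened cup 3, so this case is ruled out; weight (1/3)·0 = 0.
The weights sum to 5/9.
So P(the pea under cup 2 | the dealer opened cup 3) = (2/9) / (5/9) = 2/5.

2/5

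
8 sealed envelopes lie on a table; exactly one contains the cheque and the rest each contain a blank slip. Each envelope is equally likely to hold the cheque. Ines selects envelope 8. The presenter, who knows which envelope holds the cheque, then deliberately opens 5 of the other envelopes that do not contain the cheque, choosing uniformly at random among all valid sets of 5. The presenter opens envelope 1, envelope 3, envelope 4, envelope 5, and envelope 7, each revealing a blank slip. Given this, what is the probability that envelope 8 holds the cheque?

Apply Bayes' rule, conditioning on where the cheque actually is.
If it is in any of envelopes 1, 3, 4, 5, and 7 (prior 1/8 each): that envelope was opened and seen not to hold the prize — ruled out; weight (1/8)·0 = 0 each.
If it is in either of envelopes 2 and 6 (prior 1/8 each): the presenter has 6 equally likely choices, so probability 1/6; weight (1/8)·(1/6) = 1/48 each.
If it is in envelope 8 (prior 1/8): the presenter has 21 equally likely choices, so probability 1/21; weight (1/8)·(1/21) = 1/168.
The weights sum to 1/21.
So P(the cheque in envelope 8 | the presenter opened envelope 1, envelope 3, envelope 4, envelope 5, and envelope 7) = (1/168) / (1/21) = 1/8.

1/8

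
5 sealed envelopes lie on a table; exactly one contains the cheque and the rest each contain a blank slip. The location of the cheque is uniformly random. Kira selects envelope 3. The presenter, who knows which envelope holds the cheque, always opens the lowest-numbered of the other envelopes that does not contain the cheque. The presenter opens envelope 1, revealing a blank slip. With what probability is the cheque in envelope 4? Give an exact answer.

Condition on the true location of the cheque.
If it is in envelope 1 (prior 1/5): the presenter opened envelope 1, so this case is ruled out; weight (1/5)·0 = 0.
If it is in any of envelopes 2, 3, 4, and 5 (prior 1/5 each): envelope 1 is the lowest-numbered option available, probability 1; weight (1/5)·1 = 1/5 each.
The weights sum to 4/5.
So P(the cheque in envelope 4 | the presenter opened envelope 1) = (1/5) / (4/5) = 1/4.

1/4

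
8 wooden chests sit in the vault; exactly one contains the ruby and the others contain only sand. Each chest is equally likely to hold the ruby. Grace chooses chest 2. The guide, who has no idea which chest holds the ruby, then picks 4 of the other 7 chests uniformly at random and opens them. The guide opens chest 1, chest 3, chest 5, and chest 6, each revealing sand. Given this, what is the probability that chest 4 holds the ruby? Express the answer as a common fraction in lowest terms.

Because the guide chose which chests to open without knowing where the ruby is, the choice is independent of the prize location. Learning that none of the 4 opened chests holds the ruby simply rules out those 4 locations and leaves the remaining 4 chests still equally likely by symmetry.
So P(the ruby in chest 4) = 1/4.

1/4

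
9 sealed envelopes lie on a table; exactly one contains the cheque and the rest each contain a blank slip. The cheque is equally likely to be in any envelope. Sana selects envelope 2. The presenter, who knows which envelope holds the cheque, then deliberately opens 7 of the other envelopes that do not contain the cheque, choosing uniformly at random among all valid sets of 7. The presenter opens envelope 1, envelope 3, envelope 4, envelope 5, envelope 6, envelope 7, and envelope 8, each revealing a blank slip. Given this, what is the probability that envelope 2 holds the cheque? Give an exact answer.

Condition on the true location of the cheque.
If it is in any of envelopes 1, 3, 4, 5, 6, 7, and 8 (prior 1/9 each): that envelope was opened and seen not to hold the prize — ruled out; weight (1/9)·0 = 0 each.
If it is in envelope 2 (prior 1/9): the presenter has 8 equally likely choices, so probability 1/8; weight (1/9)·(1/8) = 1/72.
If it is in envelope 9 (prior 1/9): the presenter has no choice, probability 1; weight (1/9)·1 = 1/9.
The weights sum to 1/8.
So P(the cheque in envelope 2 | the presenter opened envelope 1, envelope 3, envelope 4, envelope 5, envelope 6, envelope 7, and envelope 8) = (1/72) / (1/8) = 1/9.

1/9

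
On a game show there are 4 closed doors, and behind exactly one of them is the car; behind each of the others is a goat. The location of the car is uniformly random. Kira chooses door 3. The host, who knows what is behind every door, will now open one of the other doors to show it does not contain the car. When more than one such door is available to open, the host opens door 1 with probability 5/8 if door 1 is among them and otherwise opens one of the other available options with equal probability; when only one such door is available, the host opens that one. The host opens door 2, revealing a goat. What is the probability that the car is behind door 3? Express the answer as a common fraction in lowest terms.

Apply Bayes' rule, conditioning on where the car actually is.
If it is behind door 1 (prior 1/4): door 1 holds the prize so is unavailable; the host chooses uniformly among the 2 others, probability 1/2; weight (1/4)·(1/2) = 1/8.
If it is behind door 2 (prior 1/4): the host opened door 2, so this case is ruled out; weight (1/4)·0 = 0.
If it is behind door 3 (prior 1/4): door 1 is available but not opened; door 2 gets probability (1 − 5/8)/2 = 3/16; weight (1/4)·(3/16) = 3/64.
If it is behind door 4 (prior 1/4): door 1 is available but not opened, probability 3/8; weight (1/4)·(3/8) = 3/32.
The weights sum to 17/64.
So P(the car behind door 3 | the host opened door 2) = (3/64) / (17/64) = 3/17.

3/17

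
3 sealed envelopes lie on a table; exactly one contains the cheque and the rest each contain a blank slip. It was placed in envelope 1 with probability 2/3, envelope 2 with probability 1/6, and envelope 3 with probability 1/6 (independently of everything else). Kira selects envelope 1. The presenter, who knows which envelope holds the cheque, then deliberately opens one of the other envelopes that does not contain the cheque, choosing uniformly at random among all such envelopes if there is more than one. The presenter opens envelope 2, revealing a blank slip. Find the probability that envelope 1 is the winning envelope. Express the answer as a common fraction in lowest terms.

2/3

Apply Bayes' rule, conditioning on where the cheque actually is.
If it is in envelope 1 (prior 2/3): the presenter has 2 equally likely choices, so probability 1/2; weight (2/3)·(1/2) = 1/3.
If it is in envelope 2 (prior 1/6): the presenter opened envelope 2, so this case is ruled out; weight (1/6)·0 = 0.
If it is in envelope 3 (prior 1/6): the presenter has no choice, probability 1; weight (1/6)·1 = 1/6.
The weights sum to 1/2.
So P(the cheque in envelope 1 | the presenter opened envelope 2) = (1/3) / (1/2) = 2/3.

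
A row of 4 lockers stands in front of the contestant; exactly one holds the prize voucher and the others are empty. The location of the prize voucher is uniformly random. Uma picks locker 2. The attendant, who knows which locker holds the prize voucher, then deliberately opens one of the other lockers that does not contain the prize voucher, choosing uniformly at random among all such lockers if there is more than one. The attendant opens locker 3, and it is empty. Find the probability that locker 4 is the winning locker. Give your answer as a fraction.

Consider each possible location of the prize voucher in turn.
If it is in either of lockers 1 and 4 (prior 1/4 each): the attendant has 2 equally likely choices, so probability 1/2; weight (1/4)·(1/2) = 1/8 each.
If it is in locker 2 (prior 1/4): the attendant has 3 equally likely choices, so probability 1/3; weight (1/4)·(1/3) = 1/12.
If it is in locker 3 (prior 1/4): the attendant opened locker 3, so this case is ruled out; weight (1/4)·0 = 0.
The weights sum to 1/3.
So P(the prize voucher in locker 4 | the attendant opened locker 3) = (1/8) / (1/3) = 3/8.

3/8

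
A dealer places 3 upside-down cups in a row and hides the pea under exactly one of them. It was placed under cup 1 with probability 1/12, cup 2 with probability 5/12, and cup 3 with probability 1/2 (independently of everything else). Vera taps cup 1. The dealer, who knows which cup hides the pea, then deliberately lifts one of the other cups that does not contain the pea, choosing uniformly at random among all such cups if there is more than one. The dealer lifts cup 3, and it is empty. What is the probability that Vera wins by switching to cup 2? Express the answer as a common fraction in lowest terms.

Apply Bayes' rule, conditioning on where the pea actually is.
If it is under cup 1 (prior 1/12): the dealer has 2 equally likely choices, so probability 1/2; weight (1/12)·(1/2) = 1/24.
If it is under cup 2 (prior 5/12): the dealer has no choice, probability 1; weight (5/12)·1 = 5/12.
If it is under cup 3 (prior 1/2): the dealer opened cup 3, so this case is ruled out; weight (1/2)·0 = 0.
The weights sum to 11/24.
So P(the pea under cup 2 | the dealer opened cup 3) = (5/12) / (11/24) = 10/11.

10/11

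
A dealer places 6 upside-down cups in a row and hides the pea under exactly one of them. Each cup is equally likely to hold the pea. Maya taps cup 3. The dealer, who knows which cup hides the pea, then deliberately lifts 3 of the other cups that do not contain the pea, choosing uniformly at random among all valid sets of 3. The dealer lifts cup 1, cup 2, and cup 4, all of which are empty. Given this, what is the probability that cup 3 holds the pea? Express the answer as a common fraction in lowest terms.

1/6

Consider each possible location of the pea in turn.
If it is under any of cups 1, 2, and 4 (prior 1/6 each): that cup was opened and seen not to hold the prize — ruled out; weight (1/6)·0 = 0 each.
If it is under cup 3 (prior 1/6): the dealer has 10 equally likely choices, so probability 1/10; weight (1/6)·(1/10) = 1/60.
If it is under either of cups 5 and 6 (prior 1/6 each): the dealer has 4 equally likely choices, so probability 1/4; weight (1/6)·(1/4) = 1/24 each.
The weights sum to 1/10.
So P(the pea under cup 3 | the dealer opened cup 1, cup 2, and cup 4) = (1/60) / (1/10) = 1/6.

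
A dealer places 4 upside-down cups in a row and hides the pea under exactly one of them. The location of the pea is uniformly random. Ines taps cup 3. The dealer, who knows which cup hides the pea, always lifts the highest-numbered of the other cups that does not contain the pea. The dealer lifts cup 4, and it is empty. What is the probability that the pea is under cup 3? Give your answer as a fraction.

1/3

Consider each possible location of the pea in turn.
If it is under any of cups 1, 2, and 3 (prior 1/4 each): cup 4 is the highest-numbered option available, probability 1; weight (1/4)·1 = 1/4 each.
If it is under cup 4 (prior 1/4): the dealer opened cup 4, so this case is ruled out; weight (1/4)·0 = 0.
The weights sum to 3/4.
So P(the pea under cup 3 | the dealer opened cup 4) = (1/4) / (3/4) = 1/3.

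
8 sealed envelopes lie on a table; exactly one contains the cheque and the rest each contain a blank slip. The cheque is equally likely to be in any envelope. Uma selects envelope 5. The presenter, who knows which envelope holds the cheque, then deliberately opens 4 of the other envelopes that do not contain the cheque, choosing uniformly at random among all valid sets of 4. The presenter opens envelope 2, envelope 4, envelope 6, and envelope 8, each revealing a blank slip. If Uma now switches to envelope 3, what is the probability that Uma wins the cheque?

Apply Bayes' rule, conditioning on where the cheque actually is.
If it is in any of envelopes 1, 3, and 7 (prior 1/8 each): the presenter has 15 equally likely choices, so probability 1/15; weight (1/8)·(1/15) = 1/120 each.
If it is in any of envelopes 2, 4, 6, and 8 (prior 1/8 each): that envelope was opened and seen not to hold the prize — ruled out; weight (1/8)·0 = 0 each.
If it is in envelope 5 (prior 1/8): the presenter has 35 equally likely choices, so probability 1/35; weight (1/8)·(1/35) = 1/280.
The weights sum to 1/35.
So P(the cheque in envelope 3 | the presenter opened envelope 2, envelope 4, envelope 6, and envelope 8) = (1/120) / (1/35) = 7/24.

7/24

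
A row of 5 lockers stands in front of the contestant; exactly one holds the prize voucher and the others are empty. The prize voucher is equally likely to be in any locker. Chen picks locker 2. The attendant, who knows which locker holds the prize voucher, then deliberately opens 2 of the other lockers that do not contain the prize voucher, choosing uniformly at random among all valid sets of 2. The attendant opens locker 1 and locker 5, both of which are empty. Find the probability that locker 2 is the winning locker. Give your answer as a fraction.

1/5

Condition on the true location of the prize voucher.
If it is in either of lockers 1 and 5 (prior 1/5 each): that locker was opened and seen not to hold the prize — ruled out; weight (1/5)·0 = 0 each.
If it is in locker 2 (prior 1/5): the attendant has 6 equally likely choices, so probability 1/6; weight (1/5)·(1/6) = 1/30.
If it is in either of lockers 3 and 4 (prior 1/5 each): the attendant has 3 equally likely choices, so probability 1/3; weight (1/5)·(1/3) = 1/15 each.
The weights sum to 1/6.
So P(the prize voucher in locker 2 | the attendant opened locker 1 and locker 5) = (1/30) / (1/6) = 1/5.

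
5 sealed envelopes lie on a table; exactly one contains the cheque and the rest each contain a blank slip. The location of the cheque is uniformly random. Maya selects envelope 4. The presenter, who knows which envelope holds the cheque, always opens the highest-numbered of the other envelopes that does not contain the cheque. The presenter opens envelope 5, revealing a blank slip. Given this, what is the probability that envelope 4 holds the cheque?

1/4

Apply Bayes' rule, conditioning on where the cheque actually is.
If it is in any of envelopes 1, 2, 3, and 4 (prior 1/5 each): envelope 5 is the highest-numbered option available, probability 1; weight (1/5)·1 = 1/5 each.
If it is in envelope 5 (prior 1/5): the presenter opened envelope 5, so this case is ruled out; weight (1/5)·0 = 0.
The weights sum to 4/5.
So P(the cheque in envelope 4 | the presenter opened envelope 5) = (1/5) / (4/5) = 1/4.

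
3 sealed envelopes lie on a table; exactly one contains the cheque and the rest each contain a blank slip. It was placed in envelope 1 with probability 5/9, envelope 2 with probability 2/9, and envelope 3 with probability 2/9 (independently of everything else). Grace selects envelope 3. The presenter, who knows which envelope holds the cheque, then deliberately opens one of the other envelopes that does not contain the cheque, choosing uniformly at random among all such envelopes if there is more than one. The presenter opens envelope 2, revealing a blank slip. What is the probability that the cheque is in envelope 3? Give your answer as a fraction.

1/6

Consider each possible location of the cheque in turn.
If it is in envelope 1 (prior 5/9): the presenter has no choice, probability 1; weight (5/9)·1 = 5/9.
If it is in envelope 2 (prior 2/9): the presenter opened envelope 2, so this case is ruled out; weight (2/9)·0 = 0.
If it is in envelope 3 (prior 2/9): the presenter has 2 equally likely choices, so probability 1/2; weight (2/9)·(1/2) = 1/9.
The weights sum to 2/3.
So P(the cheque in envelope 3 | the presenter opened envelope 2) = (1/9) / (2/3) = 1/6.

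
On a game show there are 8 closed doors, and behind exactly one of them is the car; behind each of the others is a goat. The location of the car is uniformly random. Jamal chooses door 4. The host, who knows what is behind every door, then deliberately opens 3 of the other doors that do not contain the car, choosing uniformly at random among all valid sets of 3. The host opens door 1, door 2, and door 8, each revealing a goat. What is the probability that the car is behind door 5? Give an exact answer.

7/32

Condition on the true location of the car.
If it is behind any of doors 1, 2, and 8 (prior 1/8 each): that door was opened and seen not to hold the prize — ruled out; weight (1/8)·0 = 0 each.
If it is behind any of doors 3, 5, 6, and 7 (prior 1/8 each): the host has 20 equally likely choices, so probability 1/20; weight (1/8)·(1/20) = 1/160 each.
If it is behind door 4 (prior 1/8): the host has 35 equally likely choices, so probability 1/35; weight (1/8)·(1/35) = 1/280.
The weights sum to 1/35.
So P(the car behind door 5 | the host opened door 1, door 2, and door 8) = (1/160) / (1/35) = 7/32.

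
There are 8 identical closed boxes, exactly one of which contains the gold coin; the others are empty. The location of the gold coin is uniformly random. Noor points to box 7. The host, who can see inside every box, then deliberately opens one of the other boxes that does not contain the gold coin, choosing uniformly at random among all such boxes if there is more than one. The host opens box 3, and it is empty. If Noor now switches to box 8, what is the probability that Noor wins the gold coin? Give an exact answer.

Apply Bayes' rule, conditioning on where the gold coin actually is.
If it is in any of boxes 1, 2, 4, 5, 6, and 8 (prior 1/8 each): the host has 6 equally likely choices, so probability 1/6; weight (1/8)·(1/6) = 1/48 each.
If it is in box 3 (prior 1/8): the host opened box 3, so this case is ruled out; weight (1/8)·0 = 0.
If it is in box 7 (prior 1/8): the host has 7 equally likely choices, so probability 1/7; weight (1/8)·(1/7) = 1/56.
The weights sum to 1/7.
So P(the gold coin in box 8 | the host opened box 3) = (1/48) / (1/7) = 7/48.

7/48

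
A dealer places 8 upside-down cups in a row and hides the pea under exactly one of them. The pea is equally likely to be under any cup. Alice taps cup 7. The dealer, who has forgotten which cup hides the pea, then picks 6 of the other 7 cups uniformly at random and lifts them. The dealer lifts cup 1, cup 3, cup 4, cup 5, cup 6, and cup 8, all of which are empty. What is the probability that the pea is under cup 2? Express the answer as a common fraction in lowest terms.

1/2

Condition on the true location of the pea.
If it is under any of cups 1, 3, 4, 5, 6, and 8 (prior 1/8 each): that cup was opened and seen not to hold the prize — ruled out; weight (1/8)·0 = 0 each.
If it is under either of cups 2 and 7 (prior 1/8 each): the dealer picks exactly this set with probability 1/7 regardless, and none is the prize; weight (1/8)·(1/7) = 1/56 each.
The weights sum to 1/28.
So P(the pea under cup 2 | the dealer opened cup 1, cup 3, cup 4, cup 5, cup 6, and cup 8) = (1/56) / (1/28) = 1/2.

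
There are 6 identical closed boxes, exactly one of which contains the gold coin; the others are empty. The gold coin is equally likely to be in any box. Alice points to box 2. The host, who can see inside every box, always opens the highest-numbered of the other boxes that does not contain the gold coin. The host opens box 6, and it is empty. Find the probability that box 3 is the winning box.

1/5

Apply Bayes' rule, conditioning on where the gold coin actually is.
If it is in any of boxes 1, 2, 3, 4, and 5 (prior 1/6 each): box 6 is the highest-numbered option available, probability 1; weight (1/6)·1 = 1/6 each.
If it is in box 6 (prior 1/6): the host opened box 6, so this case is ruled out; weight (1/6)·0 = 0.
The weights sum to 5/6.
So P(the gold coin in box 3 | the host opened box 6) = (1/6) / (5/6) = 1/5.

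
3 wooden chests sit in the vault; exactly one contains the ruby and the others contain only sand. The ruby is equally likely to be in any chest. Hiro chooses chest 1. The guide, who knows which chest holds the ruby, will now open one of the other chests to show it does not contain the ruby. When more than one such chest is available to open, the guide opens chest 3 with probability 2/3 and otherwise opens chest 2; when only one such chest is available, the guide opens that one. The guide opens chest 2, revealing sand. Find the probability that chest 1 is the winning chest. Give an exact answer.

Apply Bayes' rule, conditioning on where the ruby actually is.
If it is in chest 1 (prior 1/3): chest 3 is available but not opened, probability 1/3; weight (1/3)·(1/3) = 1/9.
If it is in chest 2 (prior 1/3): the guide opened chest 2, so this case is ruled out; weight (1/3)·0 = 0.
If it is in chest 3 (prior 1/3): only chest 2 is available, probability 1; weight (1/3)·1 = 1/3.
The weights sum to 4/9.
So P(the ruby in chest 1 | the guide opened chest 2) = (1/9) / (4/9) = 1/4.

1/4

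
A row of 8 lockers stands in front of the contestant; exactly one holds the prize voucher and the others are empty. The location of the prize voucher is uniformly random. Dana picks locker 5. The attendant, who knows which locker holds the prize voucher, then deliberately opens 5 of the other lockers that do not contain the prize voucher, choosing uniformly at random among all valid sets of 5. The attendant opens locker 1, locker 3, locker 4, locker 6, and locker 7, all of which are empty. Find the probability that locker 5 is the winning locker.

Apply Bayes' rule, conditioning on where the prize voucher actually is.
If it is in any of lockers 1, 3, 4, 6, and 7 (prior 1/8 each): that locker was opened and seen not to hold the prize — ruled out; weight (1/8)·0 = 0 each.
If it is in either of lockers 2 and 8 (prior 1/8 each): the attendant has 6 equally likely choices, so probability 1/6; weight (1/8)·(1/6) = 1/48 each.
If it is in locker 5 (prior 1/8): the attendant has 21 equally likely choices, so probability 1/21; weight (1/8)·(1/21) = 1/168.
The weights sum to 1/21.
So P(the prize voucher in locker 5 | the attendant opened locker 1, locker 3, locker 4, locker 6, and locker 7) = (1/168) / (1/21) = 1/8.

1/8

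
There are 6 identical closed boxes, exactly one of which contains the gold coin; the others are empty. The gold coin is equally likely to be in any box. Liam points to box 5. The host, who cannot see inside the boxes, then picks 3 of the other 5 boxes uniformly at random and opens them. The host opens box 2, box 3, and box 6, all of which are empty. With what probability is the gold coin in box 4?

Because the host chose which boxes to open without knowing where the gold coin is, the choice is independent of the prize location. Learning that none of the 3 opened boxes holds the gold coin simply rules out those 3 locations and leaves the remaining 3 boxes still equally likely by symmetry.
So P(the gold coin in box 4) = 1/3.

1/3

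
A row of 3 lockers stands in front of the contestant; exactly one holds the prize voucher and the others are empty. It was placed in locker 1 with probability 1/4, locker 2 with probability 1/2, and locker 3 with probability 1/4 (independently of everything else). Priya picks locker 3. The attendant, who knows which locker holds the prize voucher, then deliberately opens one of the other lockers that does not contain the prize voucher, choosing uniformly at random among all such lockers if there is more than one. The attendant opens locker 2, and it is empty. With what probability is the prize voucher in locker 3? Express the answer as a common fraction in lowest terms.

1/3

Apply Bayes' rule, conditioning on where the prize voucher actually is.
If it is in locker 1 (prior 1/4): the attendant has no choice, probability 1; weight (1/4)·1 = 1/4.
If it is in locker 2 (prior 1/2): the attendant opened locker 2, so this case is ruled out; weight (1/2)·0 = 0.
If it is in locker 3 (prior 1/4): the attendant has 2 equally likely choices, so probability 1/2; weight (1/4)·(1/2) = 1/8.
The weights sum to 3/8.
So P(the prize voucher in locker 3 | the attendant opened locker 2) = (1/8) / (3/8) = 1/3.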